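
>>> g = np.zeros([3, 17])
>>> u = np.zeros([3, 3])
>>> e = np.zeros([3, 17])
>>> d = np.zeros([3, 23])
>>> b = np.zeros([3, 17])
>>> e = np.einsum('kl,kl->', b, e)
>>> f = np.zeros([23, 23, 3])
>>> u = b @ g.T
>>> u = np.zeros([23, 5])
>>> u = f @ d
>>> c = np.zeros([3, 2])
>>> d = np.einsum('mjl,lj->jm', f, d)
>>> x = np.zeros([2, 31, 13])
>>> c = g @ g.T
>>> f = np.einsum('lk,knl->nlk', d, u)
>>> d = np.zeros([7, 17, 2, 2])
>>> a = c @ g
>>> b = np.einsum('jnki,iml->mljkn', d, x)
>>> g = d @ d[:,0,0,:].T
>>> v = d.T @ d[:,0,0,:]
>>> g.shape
(7, 17, 2, 7)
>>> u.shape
(23, 23, 23)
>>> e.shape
()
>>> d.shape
(7, 17, 2, 2)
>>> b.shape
(31, 13, 7, 2, 17)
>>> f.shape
(23, 23, 23)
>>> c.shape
(3, 3)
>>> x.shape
(2, 31, 13)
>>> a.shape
(3, 17)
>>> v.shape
(2, 2, 17, 2)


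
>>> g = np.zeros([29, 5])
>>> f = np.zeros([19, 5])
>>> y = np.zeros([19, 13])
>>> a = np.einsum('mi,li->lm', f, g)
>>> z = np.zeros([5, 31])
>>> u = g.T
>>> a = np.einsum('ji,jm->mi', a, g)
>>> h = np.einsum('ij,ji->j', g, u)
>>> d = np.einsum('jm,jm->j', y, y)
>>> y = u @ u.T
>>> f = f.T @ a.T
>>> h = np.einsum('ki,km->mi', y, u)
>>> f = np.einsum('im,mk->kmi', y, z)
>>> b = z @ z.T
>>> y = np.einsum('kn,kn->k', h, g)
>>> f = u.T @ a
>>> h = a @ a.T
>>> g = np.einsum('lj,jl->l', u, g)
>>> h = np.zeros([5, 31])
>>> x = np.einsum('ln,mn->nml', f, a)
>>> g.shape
(5,)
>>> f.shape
(29, 19)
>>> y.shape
(29,)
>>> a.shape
(5, 19)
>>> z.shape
(5, 31)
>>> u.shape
(5, 29)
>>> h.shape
(5, 31)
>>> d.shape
(19,)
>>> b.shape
(5, 5)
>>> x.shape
(19, 5, 29)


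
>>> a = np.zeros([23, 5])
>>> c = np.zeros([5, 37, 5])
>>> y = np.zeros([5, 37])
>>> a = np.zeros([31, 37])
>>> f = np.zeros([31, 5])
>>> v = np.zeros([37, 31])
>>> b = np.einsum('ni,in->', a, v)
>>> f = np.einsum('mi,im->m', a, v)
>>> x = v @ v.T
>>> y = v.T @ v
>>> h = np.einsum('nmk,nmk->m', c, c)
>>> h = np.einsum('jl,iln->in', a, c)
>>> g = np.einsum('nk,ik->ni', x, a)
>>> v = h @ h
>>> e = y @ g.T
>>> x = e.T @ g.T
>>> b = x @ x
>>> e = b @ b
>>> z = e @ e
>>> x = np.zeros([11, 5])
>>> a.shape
(31, 37)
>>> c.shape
(5, 37, 5)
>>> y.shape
(31, 31)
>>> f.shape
(31,)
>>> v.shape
(5, 5)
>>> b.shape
(37, 37)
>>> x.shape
(11, 5)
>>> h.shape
(5, 5)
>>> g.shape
(37, 31)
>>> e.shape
(37, 37)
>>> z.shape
(37, 37)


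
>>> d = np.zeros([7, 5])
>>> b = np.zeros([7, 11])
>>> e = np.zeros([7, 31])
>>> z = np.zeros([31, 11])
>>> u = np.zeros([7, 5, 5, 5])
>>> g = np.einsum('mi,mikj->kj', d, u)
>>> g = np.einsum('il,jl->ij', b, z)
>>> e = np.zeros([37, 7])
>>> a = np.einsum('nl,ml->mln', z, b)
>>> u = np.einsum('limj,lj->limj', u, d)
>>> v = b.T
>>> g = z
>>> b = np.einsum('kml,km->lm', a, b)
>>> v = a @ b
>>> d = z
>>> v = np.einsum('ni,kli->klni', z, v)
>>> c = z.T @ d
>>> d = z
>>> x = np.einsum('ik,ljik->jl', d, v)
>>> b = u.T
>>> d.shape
(31, 11)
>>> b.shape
(5, 5, 5, 7)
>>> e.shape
(37, 7)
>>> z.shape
(31, 11)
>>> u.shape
(7, 5, 5, 5)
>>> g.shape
(31, 11)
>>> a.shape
(7, 11, 31)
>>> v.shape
(7, 11, 31, 11)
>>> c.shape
(11, 11)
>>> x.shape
(11, 7)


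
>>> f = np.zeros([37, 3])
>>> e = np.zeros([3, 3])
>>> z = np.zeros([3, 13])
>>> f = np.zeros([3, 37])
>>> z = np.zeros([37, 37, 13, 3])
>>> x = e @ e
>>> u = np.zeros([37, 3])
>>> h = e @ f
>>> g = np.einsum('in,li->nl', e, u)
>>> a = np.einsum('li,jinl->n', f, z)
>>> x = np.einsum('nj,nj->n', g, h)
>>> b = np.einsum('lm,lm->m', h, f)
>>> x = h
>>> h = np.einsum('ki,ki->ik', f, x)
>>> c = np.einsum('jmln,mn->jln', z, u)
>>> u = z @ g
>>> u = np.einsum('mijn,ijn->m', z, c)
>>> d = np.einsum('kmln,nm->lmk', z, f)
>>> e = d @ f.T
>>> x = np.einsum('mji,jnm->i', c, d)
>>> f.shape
(3, 37)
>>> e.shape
(13, 37, 3)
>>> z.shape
(37, 37, 13, 3)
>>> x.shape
(3,)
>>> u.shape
(37,)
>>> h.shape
(37, 3)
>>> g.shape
(3, 37)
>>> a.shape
(13,)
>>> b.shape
(37,)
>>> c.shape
(37, 13, 3)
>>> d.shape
(13, 37, 37)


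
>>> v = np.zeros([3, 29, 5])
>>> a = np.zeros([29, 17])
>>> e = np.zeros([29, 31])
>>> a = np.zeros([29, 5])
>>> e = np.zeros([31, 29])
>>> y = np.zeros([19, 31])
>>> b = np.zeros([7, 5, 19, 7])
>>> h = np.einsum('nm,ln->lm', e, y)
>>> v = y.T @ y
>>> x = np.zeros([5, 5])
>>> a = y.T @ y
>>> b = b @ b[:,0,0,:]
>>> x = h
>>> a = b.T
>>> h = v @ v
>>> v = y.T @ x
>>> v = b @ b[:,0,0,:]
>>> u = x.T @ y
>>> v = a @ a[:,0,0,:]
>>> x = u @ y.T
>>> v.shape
(7, 19, 5, 7)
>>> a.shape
(7, 19, 5, 7)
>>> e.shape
(31, 29)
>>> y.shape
(19, 31)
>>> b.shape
(7, 5, 19, 7)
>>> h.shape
(31, 31)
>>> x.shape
(29, 19)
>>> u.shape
(29, 31)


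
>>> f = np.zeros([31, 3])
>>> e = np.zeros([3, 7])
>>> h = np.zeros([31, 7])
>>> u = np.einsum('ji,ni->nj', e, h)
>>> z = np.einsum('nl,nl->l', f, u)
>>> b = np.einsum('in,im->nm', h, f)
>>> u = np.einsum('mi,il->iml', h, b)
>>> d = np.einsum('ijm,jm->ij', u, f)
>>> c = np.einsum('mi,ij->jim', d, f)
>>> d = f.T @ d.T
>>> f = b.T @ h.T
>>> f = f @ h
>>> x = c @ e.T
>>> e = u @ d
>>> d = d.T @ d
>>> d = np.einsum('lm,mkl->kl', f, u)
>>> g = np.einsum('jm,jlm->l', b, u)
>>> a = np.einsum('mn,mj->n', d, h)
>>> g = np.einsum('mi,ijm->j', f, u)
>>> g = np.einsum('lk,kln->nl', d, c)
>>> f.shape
(3, 7)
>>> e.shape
(7, 31, 7)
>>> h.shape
(31, 7)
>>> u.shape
(7, 31, 3)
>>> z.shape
(3,)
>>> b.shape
(7, 3)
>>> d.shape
(31, 3)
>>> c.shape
(3, 31, 7)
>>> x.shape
(3, 31, 3)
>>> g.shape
(7, 31)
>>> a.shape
(3,)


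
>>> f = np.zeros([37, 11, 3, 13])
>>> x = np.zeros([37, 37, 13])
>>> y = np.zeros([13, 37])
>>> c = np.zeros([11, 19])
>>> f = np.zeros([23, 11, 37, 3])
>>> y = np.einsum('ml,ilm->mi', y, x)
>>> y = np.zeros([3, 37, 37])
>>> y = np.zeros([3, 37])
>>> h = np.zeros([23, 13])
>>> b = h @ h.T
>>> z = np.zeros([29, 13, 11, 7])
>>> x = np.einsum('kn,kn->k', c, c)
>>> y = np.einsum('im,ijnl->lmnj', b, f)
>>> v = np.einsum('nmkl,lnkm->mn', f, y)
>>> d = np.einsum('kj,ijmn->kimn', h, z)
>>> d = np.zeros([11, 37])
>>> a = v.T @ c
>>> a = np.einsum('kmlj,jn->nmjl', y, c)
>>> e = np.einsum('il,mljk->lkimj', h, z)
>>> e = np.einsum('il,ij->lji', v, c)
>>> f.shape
(23, 11, 37, 3)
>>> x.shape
(11,)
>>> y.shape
(3, 23, 37, 11)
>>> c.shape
(11, 19)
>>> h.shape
(23, 13)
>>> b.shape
(23, 23)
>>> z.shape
(29, 13, 11, 7)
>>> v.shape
(11, 23)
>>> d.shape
(11, 37)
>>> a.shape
(19, 23, 11, 37)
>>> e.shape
(23, 19, 11)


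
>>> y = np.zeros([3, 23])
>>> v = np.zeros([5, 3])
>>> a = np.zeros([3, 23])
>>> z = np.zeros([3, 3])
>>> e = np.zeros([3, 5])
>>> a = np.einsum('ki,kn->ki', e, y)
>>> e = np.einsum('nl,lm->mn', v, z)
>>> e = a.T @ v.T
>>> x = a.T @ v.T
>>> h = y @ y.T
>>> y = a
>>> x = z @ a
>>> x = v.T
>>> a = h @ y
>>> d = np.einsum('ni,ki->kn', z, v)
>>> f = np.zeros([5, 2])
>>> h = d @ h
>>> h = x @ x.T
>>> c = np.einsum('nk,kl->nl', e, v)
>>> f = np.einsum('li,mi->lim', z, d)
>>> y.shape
(3, 5)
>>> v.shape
(5, 3)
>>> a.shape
(3, 5)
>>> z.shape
(3, 3)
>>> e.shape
(5, 5)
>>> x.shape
(3, 5)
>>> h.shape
(3, 3)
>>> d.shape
(5, 3)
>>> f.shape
(3, 3, 5)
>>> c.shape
(5, 3)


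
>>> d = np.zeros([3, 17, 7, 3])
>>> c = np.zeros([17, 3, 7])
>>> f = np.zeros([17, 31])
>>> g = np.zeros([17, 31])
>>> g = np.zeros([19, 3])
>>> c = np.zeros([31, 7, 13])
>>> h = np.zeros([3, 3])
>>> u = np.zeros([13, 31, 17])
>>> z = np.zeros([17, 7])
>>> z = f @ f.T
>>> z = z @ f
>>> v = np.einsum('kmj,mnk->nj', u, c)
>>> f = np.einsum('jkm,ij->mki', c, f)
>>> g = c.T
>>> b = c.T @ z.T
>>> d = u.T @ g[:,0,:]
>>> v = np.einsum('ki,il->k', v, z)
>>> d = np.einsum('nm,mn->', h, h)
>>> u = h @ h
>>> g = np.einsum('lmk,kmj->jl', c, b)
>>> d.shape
()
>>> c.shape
(31, 7, 13)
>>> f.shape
(13, 7, 17)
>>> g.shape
(17, 31)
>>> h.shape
(3, 3)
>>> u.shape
(3, 3)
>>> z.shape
(17, 31)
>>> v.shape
(7,)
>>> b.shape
(13, 7, 17)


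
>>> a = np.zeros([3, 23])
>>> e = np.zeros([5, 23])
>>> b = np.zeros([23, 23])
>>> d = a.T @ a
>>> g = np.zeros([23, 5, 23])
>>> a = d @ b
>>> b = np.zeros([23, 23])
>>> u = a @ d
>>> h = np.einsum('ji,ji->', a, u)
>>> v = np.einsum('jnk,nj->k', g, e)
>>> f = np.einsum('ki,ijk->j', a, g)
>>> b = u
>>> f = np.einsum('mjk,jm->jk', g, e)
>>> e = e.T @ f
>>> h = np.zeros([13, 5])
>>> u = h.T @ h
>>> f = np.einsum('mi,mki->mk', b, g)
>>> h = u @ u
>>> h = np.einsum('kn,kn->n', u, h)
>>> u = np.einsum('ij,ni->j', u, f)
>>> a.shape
(23, 23)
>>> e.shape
(23, 23)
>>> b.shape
(23, 23)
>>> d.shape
(23, 23)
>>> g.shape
(23, 5, 23)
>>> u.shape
(5,)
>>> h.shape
(5,)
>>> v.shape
(23,)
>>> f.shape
(23, 5)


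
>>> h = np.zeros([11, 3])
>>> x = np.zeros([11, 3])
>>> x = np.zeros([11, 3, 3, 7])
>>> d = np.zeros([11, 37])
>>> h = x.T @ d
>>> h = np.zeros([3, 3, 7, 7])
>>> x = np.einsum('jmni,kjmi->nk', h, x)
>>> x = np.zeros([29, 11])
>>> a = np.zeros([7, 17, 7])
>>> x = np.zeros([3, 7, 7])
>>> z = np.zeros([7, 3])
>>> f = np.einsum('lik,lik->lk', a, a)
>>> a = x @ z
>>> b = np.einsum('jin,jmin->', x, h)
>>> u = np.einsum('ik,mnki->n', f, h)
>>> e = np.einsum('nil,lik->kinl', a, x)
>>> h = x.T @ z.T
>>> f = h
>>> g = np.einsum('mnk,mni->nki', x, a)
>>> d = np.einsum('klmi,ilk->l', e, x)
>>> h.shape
(7, 7, 7)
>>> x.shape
(3, 7, 7)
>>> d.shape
(7,)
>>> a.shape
(3, 7, 3)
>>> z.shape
(7, 3)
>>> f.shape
(7, 7, 7)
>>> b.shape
()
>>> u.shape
(3,)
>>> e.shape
(7, 7, 3, 3)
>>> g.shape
(7, 7, 3)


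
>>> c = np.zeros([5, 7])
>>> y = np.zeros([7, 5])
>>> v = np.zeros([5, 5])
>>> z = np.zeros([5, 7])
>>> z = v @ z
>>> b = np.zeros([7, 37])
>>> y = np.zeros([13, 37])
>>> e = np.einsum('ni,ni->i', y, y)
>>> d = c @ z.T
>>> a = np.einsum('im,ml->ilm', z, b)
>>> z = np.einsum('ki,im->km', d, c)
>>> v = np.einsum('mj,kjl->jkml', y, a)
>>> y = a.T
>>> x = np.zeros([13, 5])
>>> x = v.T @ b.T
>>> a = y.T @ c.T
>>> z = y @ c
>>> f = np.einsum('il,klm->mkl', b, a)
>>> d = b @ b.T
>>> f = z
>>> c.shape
(5, 7)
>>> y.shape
(7, 37, 5)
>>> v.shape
(37, 5, 13, 7)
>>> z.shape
(7, 37, 7)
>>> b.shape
(7, 37)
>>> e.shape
(37,)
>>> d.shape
(7, 7)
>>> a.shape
(5, 37, 5)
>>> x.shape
(7, 13, 5, 7)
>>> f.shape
(7, 37, 7)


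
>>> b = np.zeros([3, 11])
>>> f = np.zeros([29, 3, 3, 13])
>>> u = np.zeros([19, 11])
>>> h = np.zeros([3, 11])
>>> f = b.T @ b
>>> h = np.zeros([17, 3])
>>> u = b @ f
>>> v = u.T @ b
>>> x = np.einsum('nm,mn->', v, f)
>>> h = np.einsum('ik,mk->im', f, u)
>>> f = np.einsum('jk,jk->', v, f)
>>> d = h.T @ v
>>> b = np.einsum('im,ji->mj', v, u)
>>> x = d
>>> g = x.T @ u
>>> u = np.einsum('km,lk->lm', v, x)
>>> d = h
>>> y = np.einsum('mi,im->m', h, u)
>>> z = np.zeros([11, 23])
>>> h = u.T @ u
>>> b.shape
(11, 3)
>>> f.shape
()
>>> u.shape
(3, 11)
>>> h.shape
(11, 11)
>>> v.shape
(11, 11)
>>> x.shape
(3, 11)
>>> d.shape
(11, 3)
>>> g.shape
(11, 11)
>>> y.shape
(11,)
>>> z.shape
(11, 23)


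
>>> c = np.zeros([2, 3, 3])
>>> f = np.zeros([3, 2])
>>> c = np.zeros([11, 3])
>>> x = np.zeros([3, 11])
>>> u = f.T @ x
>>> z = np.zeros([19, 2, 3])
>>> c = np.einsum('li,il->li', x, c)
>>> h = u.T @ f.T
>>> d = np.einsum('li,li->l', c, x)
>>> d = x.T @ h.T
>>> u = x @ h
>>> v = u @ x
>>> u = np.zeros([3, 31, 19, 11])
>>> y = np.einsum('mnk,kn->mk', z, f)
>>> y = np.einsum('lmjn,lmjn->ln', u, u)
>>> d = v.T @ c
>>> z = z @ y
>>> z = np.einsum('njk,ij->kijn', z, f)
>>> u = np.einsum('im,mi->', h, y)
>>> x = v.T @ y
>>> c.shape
(3, 11)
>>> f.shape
(3, 2)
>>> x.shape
(11, 11)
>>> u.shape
()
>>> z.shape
(11, 3, 2, 19)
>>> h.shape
(11, 3)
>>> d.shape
(11, 11)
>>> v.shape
(3, 11)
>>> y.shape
(3, 11)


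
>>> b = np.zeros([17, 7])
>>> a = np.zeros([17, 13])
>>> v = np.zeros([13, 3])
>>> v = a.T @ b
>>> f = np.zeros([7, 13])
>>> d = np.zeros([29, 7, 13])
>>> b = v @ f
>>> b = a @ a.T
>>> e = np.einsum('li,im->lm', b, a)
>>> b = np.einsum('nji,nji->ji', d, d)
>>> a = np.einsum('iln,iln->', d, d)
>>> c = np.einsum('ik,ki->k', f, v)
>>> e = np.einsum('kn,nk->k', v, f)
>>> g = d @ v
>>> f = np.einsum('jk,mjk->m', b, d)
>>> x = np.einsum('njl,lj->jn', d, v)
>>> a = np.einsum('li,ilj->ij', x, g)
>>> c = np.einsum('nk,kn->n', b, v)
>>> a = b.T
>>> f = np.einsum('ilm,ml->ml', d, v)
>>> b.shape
(7, 13)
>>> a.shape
(13, 7)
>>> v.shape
(13, 7)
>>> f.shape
(13, 7)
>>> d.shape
(29, 7, 13)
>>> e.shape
(13,)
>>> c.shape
(7,)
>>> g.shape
(29, 7, 7)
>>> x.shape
(7, 29)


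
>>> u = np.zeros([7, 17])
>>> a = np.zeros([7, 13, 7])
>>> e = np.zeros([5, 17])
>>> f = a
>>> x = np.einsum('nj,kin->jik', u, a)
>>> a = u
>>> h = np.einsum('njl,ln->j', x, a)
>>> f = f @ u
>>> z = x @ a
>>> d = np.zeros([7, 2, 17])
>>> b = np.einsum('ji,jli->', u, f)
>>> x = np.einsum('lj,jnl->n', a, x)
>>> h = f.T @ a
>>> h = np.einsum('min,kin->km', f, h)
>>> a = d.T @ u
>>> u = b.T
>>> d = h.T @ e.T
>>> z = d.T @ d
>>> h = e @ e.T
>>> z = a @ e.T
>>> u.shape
()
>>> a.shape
(17, 2, 17)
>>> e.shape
(5, 17)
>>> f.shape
(7, 13, 17)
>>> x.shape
(13,)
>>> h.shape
(5, 5)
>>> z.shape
(17, 2, 5)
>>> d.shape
(7, 5)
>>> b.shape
()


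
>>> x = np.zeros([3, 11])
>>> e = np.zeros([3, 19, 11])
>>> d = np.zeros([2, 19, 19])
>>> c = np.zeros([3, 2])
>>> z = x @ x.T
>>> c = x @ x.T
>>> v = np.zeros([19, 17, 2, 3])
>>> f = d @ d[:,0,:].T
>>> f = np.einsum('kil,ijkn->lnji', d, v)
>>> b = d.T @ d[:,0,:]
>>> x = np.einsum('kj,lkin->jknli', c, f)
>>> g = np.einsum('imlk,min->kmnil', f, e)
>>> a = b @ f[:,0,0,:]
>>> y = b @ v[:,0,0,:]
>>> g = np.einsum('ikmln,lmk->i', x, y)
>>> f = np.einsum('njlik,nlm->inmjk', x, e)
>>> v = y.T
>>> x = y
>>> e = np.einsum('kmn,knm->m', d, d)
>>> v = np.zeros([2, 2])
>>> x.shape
(19, 19, 3)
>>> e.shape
(19,)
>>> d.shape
(2, 19, 19)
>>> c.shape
(3, 3)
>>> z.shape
(3, 3)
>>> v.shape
(2, 2)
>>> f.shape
(19, 3, 11, 3, 17)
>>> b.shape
(19, 19, 19)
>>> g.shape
(3,)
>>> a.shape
(19, 19, 19)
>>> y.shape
(19, 19, 3)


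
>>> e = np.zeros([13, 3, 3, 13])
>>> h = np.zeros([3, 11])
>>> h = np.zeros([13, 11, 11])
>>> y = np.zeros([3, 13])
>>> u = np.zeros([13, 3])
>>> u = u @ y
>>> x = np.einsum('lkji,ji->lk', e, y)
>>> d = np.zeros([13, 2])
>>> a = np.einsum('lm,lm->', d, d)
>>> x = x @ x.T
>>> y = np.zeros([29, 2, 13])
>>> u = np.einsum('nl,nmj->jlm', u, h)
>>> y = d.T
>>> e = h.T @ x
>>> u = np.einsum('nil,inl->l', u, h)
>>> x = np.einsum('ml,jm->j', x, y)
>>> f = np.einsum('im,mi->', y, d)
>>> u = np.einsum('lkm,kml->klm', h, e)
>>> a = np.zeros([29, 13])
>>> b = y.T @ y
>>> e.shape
(11, 11, 13)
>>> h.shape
(13, 11, 11)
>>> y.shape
(2, 13)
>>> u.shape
(11, 13, 11)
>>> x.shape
(2,)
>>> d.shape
(13, 2)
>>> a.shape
(29, 13)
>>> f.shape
()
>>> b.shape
(13, 13)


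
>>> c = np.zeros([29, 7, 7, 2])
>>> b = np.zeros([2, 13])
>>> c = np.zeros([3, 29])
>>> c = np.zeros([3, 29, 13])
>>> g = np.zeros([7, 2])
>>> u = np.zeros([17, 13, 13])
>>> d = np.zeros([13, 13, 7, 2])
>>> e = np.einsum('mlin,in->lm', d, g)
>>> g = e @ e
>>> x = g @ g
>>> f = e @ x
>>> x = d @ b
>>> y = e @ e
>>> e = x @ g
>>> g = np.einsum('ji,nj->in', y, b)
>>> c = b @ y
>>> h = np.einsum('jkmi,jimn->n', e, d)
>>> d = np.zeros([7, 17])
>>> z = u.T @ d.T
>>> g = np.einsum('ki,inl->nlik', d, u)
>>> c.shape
(2, 13)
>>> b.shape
(2, 13)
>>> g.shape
(13, 13, 17, 7)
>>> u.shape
(17, 13, 13)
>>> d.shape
(7, 17)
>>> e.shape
(13, 13, 7, 13)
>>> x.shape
(13, 13, 7, 13)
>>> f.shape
(13, 13)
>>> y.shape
(13, 13)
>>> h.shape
(2,)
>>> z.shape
(13, 13, 7)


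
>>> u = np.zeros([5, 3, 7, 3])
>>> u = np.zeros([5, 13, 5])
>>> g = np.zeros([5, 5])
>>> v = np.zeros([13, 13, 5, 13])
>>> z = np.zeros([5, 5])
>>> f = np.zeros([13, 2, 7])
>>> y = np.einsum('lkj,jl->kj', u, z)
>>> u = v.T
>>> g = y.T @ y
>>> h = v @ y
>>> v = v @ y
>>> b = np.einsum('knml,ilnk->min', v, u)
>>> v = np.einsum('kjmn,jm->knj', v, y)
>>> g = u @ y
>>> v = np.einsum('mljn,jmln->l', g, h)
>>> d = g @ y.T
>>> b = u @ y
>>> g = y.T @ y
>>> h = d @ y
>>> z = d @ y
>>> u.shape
(13, 5, 13, 13)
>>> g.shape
(5, 5)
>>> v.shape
(5,)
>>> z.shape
(13, 5, 13, 5)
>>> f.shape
(13, 2, 7)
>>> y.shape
(13, 5)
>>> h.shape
(13, 5, 13, 5)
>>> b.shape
(13, 5, 13, 5)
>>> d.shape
(13, 5, 13, 13)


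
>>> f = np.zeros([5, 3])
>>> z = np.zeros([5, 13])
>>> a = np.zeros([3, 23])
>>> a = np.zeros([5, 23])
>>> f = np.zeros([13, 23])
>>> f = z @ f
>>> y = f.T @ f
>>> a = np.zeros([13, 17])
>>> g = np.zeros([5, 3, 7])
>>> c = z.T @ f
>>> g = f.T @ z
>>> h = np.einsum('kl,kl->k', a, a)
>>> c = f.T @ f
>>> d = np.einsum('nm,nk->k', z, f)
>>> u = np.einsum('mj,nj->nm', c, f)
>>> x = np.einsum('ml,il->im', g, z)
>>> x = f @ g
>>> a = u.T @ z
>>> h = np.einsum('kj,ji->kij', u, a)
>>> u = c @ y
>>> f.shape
(5, 23)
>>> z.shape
(5, 13)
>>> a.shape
(23, 13)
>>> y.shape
(23, 23)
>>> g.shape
(23, 13)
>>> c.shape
(23, 23)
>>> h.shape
(5, 13, 23)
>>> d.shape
(23,)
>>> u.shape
(23, 23)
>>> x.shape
(5, 13)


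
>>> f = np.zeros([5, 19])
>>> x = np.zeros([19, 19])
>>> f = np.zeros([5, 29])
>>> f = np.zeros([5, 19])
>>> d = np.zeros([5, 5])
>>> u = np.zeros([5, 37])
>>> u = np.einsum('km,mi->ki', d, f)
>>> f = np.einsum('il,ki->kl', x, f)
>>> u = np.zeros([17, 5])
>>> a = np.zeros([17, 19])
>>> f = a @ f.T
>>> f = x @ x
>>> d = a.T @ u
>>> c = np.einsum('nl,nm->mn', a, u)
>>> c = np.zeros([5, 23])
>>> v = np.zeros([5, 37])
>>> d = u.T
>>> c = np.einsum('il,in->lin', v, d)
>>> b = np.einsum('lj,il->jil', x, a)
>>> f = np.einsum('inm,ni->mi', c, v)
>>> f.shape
(17, 37)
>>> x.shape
(19, 19)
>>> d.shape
(5, 17)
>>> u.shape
(17, 5)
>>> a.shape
(17, 19)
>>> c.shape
(37, 5, 17)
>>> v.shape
(5, 37)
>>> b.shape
(19, 17, 19)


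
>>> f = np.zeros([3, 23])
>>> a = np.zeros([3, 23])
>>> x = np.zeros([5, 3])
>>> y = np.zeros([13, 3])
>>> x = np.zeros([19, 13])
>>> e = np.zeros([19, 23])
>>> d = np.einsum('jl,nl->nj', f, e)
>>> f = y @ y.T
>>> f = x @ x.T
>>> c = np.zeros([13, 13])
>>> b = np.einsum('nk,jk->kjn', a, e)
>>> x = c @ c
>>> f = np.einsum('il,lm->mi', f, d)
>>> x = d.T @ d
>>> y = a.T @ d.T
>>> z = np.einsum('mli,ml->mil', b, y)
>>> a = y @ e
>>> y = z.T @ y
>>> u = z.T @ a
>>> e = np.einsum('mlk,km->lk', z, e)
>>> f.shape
(3, 19)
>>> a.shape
(23, 23)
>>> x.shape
(3, 3)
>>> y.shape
(19, 3, 19)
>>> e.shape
(3, 19)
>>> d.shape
(19, 3)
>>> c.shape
(13, 13)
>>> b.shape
(23, 19, 3)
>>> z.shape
(23, 3, 19)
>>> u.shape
(19, 3, 23)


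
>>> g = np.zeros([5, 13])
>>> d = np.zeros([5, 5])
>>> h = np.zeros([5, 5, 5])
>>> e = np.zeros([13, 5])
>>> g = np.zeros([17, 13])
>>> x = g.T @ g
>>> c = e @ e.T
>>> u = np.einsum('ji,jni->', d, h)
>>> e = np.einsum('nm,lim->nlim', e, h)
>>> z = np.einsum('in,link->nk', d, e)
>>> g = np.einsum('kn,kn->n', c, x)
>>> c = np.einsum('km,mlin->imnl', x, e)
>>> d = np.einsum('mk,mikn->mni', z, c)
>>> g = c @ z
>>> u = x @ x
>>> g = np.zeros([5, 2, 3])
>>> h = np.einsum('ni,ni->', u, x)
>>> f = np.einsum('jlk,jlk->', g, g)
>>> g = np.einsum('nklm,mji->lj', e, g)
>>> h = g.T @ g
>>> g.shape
(5, 2)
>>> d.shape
(5, 5, 13)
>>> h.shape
(2, 2)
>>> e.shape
(13, 5, 5, 5)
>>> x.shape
(13, 13)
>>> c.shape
(5, 13, 5, 5)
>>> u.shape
(13, 13)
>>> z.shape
(5, 5)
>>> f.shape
()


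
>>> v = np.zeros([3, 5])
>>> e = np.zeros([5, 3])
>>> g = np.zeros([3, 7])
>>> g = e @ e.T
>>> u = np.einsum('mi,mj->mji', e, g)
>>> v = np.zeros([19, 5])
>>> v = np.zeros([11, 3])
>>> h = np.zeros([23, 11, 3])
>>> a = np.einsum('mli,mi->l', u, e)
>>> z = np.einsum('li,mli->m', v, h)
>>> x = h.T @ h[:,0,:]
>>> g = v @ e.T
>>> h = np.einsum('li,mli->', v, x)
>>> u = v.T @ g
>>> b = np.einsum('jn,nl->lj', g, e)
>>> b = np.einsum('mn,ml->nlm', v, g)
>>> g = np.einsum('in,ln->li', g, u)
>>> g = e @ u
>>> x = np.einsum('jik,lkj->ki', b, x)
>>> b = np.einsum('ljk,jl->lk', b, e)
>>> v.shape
(11, 3)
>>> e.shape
(5, 3)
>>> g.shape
(5, 5)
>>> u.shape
(3, 5)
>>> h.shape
()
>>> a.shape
(5,)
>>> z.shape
(23,)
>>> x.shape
(11, 5)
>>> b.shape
(3, 11)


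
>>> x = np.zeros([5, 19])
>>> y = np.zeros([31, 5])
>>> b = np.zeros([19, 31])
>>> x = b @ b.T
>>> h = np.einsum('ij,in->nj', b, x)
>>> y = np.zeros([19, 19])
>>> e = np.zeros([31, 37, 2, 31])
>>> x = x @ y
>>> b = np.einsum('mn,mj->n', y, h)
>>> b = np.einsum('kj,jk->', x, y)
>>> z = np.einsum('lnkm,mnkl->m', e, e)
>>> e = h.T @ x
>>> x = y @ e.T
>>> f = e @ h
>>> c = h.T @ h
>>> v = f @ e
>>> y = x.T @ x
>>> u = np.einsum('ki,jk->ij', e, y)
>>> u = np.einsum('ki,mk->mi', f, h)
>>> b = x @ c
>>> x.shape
(19, 31)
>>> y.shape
(31, 31)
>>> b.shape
(19, 31)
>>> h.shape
(19, 31)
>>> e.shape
(31, 19)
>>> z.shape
(31,)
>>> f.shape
(31, 31)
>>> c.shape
(31, 31)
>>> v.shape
(31, 19)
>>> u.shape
(19, 31)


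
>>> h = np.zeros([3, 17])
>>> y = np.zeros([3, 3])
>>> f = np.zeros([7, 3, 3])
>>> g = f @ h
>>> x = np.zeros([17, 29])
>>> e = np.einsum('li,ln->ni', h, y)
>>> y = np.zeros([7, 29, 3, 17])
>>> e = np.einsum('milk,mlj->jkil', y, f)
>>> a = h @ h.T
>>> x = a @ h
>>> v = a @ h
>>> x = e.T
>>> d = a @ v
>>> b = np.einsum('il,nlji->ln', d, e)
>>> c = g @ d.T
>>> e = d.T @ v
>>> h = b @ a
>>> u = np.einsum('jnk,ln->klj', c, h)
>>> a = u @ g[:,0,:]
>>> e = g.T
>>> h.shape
(17, 3)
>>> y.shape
(7, 29, 3, 17)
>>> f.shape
(7, 3, 3)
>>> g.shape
(7, 3, 17)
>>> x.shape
(3, 29, 17, 3)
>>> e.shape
(17, 3, 7)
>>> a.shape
(3, 17, 17)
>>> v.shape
(3, 17)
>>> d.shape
(3, 17)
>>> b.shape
(17, 3)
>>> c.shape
(7, 3, 3)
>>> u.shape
(3, 17, 7)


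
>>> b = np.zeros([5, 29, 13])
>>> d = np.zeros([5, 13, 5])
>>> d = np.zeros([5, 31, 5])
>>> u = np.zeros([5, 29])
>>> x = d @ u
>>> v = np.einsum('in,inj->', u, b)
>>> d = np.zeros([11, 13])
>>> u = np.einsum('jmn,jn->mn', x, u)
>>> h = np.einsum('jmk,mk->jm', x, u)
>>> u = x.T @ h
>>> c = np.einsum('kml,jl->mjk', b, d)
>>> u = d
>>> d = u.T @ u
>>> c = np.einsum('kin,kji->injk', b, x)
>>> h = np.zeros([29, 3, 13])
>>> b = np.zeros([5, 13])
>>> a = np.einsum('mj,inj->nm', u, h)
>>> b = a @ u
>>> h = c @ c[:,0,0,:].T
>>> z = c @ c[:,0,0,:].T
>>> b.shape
(3, 13)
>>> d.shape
(13, 13)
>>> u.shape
(11, 13)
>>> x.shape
(5, 31, 29)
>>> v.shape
()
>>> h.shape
(29, 13, 31, 29)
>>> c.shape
(29, 13, 31, 5)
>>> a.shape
(3, 11)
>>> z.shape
(29, 13, 31, 29)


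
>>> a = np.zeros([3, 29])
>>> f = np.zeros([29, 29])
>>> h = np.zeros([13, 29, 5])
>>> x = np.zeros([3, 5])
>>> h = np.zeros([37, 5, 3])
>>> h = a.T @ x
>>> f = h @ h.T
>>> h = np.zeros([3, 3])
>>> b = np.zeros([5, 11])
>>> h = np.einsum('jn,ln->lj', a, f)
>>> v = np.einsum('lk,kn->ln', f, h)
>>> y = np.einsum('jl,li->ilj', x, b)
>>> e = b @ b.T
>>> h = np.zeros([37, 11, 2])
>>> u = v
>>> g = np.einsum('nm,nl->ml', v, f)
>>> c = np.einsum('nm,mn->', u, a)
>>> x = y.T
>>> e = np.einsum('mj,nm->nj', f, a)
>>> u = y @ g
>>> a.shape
(3, 29)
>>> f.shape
(29, 29)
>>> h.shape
(37, 11, 2)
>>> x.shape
(3, 5, 11)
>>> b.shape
(5, 11)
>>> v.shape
(29, 3)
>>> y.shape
(11, 5, 3)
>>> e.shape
(3, 29)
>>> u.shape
(11, 5, 29)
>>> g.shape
(3, 29)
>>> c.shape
()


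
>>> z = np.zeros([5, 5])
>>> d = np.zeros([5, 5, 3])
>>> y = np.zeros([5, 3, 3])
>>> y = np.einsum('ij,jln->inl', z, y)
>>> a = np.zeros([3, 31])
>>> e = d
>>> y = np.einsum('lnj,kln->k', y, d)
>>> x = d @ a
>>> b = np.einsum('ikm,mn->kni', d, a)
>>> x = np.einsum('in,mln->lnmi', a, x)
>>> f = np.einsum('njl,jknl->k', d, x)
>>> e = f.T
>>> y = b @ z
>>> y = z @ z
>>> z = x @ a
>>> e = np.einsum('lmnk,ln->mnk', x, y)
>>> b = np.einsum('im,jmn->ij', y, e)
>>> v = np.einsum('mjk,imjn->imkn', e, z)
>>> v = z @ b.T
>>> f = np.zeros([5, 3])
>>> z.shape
(5, 31, 5, 31)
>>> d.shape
(5, 5, 3)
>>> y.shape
(5, 5)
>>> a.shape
(3, 31)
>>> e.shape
(31, 5, 3)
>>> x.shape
(5, 31, 5, 3)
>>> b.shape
(5, 31)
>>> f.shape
(5, 3)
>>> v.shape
(5, 31, 5, 5)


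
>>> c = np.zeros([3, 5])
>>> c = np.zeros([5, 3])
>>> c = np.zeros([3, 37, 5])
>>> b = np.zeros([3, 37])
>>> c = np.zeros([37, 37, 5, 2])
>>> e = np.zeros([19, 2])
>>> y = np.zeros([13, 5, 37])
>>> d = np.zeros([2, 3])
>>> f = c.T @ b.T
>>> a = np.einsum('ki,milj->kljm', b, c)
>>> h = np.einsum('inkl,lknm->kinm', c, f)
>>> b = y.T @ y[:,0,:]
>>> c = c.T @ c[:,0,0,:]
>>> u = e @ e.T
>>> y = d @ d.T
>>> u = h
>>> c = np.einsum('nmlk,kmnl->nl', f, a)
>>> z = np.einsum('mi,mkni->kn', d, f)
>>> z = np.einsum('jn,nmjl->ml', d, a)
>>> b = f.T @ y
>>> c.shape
(2, 37)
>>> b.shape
(3, 37, 5, 2)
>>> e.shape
(19, 2)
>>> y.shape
(2, 2)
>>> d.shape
(2, 3)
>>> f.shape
(2, 5, 37, 3)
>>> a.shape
(3, 5, 2, 37)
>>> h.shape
(5, 37, 37, 3)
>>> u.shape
(5, 37, 37, 3)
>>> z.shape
(5, 37)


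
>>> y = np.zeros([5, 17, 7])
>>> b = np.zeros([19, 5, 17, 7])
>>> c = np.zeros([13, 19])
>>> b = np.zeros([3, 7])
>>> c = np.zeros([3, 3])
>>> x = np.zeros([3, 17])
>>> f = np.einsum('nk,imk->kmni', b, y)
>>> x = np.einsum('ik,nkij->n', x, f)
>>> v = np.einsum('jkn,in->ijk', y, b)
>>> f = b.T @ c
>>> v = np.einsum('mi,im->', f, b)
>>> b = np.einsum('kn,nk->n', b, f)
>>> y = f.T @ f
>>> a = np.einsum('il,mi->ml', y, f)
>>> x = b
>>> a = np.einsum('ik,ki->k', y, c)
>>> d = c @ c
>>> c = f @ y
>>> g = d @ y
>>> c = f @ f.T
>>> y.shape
(3, 3)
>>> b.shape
(7,)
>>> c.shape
(7, 7)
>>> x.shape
(7,)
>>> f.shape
(7, 3)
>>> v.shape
()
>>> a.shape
(3,)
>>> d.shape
(3, 3)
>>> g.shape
(3, 3)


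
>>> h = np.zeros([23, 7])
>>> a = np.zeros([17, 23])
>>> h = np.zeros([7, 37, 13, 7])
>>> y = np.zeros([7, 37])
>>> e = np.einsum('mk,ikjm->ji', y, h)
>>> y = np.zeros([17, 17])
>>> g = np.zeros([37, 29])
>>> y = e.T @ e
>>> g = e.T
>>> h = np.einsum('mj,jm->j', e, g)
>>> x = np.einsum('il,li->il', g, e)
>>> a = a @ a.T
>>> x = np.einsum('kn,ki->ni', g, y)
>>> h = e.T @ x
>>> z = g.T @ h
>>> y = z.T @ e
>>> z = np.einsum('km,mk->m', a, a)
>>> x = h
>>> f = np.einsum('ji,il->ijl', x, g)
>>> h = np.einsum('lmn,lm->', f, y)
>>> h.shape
()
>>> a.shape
(17, 17)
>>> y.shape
(7, 7)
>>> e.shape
(13, 7)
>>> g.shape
(7, 13)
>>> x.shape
(7, 7)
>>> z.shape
(17,)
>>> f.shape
(7, 7, 13)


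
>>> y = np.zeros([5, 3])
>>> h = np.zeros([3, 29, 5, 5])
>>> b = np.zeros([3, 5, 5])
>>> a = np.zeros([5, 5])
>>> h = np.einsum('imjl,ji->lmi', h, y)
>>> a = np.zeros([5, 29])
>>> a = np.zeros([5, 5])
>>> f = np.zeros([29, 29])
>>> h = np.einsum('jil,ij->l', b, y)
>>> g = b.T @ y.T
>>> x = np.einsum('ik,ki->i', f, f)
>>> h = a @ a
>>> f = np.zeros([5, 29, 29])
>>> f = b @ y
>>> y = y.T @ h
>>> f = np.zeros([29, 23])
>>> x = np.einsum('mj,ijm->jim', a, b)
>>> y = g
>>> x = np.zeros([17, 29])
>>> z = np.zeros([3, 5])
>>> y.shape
(5, 5, 5)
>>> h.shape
(5, 5)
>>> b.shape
(3, 5, 5)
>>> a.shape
(5, 5)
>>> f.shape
(29, 23)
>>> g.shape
(5, 5, 5)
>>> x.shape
(17, 29)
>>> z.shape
(3, 5)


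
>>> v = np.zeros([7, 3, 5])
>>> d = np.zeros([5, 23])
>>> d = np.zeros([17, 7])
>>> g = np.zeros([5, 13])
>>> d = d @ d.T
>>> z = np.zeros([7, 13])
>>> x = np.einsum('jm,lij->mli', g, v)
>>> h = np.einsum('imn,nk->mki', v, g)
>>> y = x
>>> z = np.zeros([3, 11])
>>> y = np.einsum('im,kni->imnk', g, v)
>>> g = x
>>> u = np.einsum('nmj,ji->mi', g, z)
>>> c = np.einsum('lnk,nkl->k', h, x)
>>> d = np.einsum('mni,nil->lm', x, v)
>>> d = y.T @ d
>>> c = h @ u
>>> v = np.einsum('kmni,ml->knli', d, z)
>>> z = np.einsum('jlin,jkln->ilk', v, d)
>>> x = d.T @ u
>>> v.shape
(7, 13, 11, 13)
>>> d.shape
(7, 3, 13, 13)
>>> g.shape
(13, 7, 3)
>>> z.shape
(11, 13, 3)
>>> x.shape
(13, 13, 3, 11)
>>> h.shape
(3, 13, 7)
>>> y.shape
(5, 13, 3, 7)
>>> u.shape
(7, 11)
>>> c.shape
(3, 13, 11)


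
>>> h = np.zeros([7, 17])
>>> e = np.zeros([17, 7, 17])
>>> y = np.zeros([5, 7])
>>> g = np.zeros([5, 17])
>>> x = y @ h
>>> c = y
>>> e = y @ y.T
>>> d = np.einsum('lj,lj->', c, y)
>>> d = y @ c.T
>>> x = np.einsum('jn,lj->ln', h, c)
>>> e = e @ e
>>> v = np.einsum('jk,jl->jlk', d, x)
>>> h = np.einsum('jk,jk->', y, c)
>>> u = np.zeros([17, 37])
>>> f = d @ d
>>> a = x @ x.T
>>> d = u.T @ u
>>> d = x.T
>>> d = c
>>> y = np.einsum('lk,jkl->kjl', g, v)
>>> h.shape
()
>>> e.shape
(5, 5)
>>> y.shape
(17, 5, 5)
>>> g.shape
(5, 17)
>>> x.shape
(5, 17)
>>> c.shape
(5, 7)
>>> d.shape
(5, 7)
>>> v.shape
(5, 17, 5)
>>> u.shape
(17, 37)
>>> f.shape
(5, 5)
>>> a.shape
(5, 5)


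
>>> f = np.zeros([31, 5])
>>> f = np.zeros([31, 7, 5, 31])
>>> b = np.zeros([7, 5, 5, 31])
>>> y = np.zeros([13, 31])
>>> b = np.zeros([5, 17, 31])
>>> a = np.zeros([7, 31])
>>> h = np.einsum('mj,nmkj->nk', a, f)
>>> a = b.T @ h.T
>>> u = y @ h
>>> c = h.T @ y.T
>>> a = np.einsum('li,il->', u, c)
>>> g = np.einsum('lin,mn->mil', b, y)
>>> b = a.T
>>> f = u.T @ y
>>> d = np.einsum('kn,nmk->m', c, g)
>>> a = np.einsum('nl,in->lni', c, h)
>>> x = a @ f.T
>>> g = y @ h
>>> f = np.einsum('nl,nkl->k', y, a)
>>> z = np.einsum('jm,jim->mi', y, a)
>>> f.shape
(5,)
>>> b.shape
()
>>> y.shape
(13, 31)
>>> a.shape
(13, 5, 31)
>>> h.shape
(31, 5)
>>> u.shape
(13, 5)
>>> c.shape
(5, 13)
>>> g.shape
(13, 5)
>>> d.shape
(17,)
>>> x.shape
(13, 5, 5)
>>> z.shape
(31, 5)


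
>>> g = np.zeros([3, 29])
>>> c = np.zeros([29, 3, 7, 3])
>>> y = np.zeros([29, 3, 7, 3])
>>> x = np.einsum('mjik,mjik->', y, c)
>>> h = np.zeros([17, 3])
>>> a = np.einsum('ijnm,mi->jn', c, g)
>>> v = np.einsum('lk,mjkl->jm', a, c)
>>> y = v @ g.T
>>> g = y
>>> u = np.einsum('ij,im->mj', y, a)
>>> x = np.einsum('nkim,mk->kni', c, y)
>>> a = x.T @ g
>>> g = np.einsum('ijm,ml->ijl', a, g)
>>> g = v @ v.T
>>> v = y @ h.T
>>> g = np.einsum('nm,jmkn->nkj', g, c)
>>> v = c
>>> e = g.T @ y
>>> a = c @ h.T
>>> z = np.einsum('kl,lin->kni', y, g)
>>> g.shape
(3, 7, 29)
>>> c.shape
(29, 3, 7, 3)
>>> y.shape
(3, 3)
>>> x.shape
(3, 29, 7)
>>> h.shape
(17, 3)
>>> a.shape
(29, 3, 7, 17)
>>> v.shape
(29, 3, 7, 3)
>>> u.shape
(7, 3)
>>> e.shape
(29, 7, 3)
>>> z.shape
(3, 29, 7)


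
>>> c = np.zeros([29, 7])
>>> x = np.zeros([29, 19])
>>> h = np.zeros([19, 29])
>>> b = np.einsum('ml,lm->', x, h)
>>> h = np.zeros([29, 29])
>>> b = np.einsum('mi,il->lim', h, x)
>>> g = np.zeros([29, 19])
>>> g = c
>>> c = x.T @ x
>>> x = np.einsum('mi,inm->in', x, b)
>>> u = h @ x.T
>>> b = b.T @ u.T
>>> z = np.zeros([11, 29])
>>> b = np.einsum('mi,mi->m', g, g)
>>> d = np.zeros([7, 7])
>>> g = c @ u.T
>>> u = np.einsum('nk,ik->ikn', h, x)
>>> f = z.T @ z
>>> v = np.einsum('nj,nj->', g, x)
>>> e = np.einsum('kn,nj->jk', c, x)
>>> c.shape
(19, 19)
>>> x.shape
(19, 29)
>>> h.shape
(29, 29)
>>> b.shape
(29,)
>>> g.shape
(19, 29)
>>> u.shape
(19, 29, 29)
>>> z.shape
(11, 29)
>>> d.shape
(7, 7)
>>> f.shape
(29, 29)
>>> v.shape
()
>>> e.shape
(29, 19)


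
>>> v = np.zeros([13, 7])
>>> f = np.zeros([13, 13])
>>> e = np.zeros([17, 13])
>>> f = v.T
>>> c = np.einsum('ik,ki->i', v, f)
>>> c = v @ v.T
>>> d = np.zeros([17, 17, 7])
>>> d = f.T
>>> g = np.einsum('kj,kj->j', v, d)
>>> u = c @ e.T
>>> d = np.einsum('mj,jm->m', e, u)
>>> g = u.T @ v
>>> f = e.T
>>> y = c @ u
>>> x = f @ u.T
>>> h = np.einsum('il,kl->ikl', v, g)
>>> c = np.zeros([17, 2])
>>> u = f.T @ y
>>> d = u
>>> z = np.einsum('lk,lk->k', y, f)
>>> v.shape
(13, 7)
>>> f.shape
(13, 17)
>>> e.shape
(17, 13)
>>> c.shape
(17, 2)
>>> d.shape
(17, 17)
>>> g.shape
(17, 7)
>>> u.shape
(17, 17)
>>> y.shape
(13, 17)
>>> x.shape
(13, 13)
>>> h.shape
(13, 17, 7)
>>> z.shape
(17,)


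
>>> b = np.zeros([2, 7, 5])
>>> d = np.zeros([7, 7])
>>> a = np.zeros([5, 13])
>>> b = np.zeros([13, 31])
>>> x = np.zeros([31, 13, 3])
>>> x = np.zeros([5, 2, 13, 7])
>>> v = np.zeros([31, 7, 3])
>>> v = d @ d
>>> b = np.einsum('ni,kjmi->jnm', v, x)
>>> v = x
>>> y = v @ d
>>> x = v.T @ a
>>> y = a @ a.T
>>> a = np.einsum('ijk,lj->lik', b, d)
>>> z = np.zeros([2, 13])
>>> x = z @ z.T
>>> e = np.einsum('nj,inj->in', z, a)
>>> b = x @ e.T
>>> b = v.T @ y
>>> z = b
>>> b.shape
(7, 13, 2, 5)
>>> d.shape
(7, 7)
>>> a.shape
(7, 2, 13)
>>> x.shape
(2, 2)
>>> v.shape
(5, 2, 13, 7)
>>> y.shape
(5, 5)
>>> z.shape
(7, 13, 2, 5)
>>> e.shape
(7, 2)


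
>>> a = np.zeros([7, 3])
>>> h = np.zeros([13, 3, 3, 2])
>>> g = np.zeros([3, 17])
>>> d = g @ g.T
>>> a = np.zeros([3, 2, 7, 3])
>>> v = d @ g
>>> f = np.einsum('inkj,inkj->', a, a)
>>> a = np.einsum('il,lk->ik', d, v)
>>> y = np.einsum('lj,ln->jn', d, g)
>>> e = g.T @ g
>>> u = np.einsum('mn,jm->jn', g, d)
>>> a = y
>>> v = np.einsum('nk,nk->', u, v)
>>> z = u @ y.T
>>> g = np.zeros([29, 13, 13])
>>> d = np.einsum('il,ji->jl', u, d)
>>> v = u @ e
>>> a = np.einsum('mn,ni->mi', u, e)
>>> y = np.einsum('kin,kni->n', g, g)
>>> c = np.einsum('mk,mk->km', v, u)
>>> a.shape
(3, 17)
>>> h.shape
(13, 3, 3, 2)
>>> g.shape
(29, 13, 13)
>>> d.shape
(3, 17)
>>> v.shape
(3, 17)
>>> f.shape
()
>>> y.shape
(13,)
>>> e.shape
(17, 17)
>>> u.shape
(3, 17)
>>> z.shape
(3, 3)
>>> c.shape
(17, 3)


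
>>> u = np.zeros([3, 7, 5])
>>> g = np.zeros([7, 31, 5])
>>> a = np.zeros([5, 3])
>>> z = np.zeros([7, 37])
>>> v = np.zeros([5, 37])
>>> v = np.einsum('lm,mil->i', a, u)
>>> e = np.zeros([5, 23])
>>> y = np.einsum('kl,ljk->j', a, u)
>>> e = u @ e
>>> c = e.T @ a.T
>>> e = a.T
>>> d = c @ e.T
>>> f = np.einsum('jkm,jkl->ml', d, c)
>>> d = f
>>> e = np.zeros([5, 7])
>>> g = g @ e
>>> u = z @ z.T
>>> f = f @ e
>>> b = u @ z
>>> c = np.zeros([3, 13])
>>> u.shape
(7, 7)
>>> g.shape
(7, 31, 7)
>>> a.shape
(5, 3)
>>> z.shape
(7, 37)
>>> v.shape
(7,)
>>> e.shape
(5, 7)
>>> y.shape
(7,)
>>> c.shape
(3, 13)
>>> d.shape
(3, 5)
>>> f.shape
(3, 7)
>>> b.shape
(7, 37)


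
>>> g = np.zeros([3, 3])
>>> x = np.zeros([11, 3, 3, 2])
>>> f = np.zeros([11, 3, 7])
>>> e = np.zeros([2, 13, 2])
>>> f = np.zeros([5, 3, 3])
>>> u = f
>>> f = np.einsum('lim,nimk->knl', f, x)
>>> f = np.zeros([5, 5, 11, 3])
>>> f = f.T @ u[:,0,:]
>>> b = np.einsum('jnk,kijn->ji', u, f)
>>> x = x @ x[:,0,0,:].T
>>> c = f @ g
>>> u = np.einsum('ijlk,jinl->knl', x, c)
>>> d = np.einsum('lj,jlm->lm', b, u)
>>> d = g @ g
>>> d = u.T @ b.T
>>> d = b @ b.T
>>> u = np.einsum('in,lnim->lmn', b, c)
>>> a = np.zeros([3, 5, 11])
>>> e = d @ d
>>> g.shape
(3, 3)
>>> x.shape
(11, 3, 3, 11)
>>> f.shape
(3, 11, 5, 3)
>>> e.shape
(5, 5)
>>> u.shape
(3, 3, 11)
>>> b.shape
(5, 11)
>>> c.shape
(3, 11, 5, 3)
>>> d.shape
(5, 5)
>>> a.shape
(3, 5, 11)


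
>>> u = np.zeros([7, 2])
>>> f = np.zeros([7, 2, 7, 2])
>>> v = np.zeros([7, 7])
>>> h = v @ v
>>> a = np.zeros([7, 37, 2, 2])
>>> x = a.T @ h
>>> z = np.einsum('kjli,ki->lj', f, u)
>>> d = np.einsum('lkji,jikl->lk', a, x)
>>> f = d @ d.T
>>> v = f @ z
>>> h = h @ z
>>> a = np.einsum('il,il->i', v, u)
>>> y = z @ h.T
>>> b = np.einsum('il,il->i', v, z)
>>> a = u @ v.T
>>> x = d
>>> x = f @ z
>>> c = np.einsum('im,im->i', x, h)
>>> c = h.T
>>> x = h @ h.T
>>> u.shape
(7, 2)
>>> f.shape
(7, 7)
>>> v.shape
(7, 2)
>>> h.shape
(7, 2)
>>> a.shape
(7, 7)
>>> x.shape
(7, 7)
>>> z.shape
(7, 2)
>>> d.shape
(7, 37)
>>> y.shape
(7, 7)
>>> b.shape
(7,)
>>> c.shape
(2, 7)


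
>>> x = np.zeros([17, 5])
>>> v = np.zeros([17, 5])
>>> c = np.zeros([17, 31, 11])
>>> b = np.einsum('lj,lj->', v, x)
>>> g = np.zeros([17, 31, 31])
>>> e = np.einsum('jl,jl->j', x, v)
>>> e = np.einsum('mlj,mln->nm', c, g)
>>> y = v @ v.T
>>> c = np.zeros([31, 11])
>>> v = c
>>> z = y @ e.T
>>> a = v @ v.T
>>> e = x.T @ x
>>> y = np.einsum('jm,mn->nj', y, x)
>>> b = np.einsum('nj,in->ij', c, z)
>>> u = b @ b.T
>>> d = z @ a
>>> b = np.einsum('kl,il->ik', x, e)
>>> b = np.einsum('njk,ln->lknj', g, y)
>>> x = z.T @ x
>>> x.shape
(31, 5)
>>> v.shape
(31, 11)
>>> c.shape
(31, 11)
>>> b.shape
(5, 31, 17, 31)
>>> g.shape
(17, 31, 31)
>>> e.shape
(5, 5)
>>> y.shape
(5, 17)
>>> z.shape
(17, 31)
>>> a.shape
(31, 31)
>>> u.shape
(17, 17)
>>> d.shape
(17, 31)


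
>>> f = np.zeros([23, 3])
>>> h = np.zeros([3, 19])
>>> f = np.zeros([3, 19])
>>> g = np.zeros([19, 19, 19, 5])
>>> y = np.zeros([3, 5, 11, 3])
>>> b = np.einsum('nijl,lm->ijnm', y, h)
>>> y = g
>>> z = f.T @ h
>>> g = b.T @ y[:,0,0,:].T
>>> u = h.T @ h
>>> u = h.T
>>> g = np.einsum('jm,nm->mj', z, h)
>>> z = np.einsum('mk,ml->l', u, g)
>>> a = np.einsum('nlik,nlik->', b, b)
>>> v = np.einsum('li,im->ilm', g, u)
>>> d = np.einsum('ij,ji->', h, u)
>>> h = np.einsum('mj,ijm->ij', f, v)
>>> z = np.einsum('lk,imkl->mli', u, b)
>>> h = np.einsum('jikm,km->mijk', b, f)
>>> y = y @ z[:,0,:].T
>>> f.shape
(3, 19)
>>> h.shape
(19, 11, 5, 3)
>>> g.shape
(19, 19)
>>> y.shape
(19, 19, 19, 11)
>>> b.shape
(5, 11, 3, 19)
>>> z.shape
(11, 19, 5)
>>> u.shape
(19, 3)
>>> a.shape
()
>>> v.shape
(19, 19, 3)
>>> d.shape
()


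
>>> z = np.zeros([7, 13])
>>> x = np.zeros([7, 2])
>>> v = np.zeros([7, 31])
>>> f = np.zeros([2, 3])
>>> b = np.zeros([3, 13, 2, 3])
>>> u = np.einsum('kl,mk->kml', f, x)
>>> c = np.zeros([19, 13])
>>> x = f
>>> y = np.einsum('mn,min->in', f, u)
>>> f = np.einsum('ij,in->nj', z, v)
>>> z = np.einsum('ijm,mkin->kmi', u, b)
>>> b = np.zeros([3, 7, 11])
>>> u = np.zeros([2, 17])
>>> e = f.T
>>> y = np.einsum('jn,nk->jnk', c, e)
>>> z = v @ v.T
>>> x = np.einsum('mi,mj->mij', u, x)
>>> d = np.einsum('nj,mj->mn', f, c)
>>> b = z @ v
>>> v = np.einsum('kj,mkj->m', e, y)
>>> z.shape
(7, 7)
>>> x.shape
(2, 17, 3)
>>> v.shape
(19,)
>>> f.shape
(31, 13)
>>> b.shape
(7, 31)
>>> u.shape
(2, 17)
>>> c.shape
(19, 13)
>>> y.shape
(19, 13, 31)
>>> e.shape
(13, 31)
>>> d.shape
(19, 31)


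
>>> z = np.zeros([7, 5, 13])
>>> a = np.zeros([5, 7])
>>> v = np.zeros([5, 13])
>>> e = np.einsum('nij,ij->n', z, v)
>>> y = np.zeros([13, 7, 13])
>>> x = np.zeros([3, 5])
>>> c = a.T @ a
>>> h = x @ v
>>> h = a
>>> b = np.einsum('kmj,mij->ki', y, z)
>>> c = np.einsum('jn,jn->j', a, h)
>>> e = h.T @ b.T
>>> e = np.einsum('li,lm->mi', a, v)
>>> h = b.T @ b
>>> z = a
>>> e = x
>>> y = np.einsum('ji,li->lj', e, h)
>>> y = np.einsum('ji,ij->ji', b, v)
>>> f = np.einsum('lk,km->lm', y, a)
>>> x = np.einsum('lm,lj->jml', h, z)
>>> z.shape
(5, 7)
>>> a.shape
(5, 7)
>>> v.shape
(5, 13)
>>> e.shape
(3, 5)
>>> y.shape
(13, 5)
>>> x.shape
(7, 5, 5)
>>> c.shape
(5,)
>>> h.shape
(5, 5)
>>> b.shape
(13, 5)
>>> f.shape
(13, 7)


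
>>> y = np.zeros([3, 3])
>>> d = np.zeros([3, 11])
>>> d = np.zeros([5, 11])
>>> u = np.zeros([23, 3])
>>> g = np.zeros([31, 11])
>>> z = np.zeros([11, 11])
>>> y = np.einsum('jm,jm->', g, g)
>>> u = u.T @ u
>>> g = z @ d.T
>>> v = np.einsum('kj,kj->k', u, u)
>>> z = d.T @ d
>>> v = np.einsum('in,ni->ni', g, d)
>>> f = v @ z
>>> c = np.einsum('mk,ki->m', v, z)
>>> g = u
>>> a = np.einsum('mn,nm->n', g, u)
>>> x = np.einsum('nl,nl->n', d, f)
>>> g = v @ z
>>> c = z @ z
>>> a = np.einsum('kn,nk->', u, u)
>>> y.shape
()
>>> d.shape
(5, 11)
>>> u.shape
(3, 3)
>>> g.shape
(5, 11)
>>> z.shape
(11, 11)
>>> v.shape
(5, 11)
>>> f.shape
(5, 11)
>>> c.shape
(11, 11)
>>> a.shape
()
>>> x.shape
(5,)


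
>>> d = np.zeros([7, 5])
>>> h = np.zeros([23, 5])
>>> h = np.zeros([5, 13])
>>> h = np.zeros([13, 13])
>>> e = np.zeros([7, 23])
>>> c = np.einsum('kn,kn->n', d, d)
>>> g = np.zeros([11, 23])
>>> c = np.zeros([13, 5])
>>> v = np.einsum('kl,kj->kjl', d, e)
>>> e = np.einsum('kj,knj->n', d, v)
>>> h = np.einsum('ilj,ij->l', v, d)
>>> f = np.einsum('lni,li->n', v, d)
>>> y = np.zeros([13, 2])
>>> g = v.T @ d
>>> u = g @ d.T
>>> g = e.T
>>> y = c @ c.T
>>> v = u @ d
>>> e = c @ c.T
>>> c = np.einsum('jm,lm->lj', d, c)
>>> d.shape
(7, 5)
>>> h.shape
(23,)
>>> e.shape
(13, 13)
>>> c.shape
(13, 7)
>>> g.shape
(23,)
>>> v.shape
(5, 23, 5)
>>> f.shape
(23,)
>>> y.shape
(13, 13)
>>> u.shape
(5, 23, 7)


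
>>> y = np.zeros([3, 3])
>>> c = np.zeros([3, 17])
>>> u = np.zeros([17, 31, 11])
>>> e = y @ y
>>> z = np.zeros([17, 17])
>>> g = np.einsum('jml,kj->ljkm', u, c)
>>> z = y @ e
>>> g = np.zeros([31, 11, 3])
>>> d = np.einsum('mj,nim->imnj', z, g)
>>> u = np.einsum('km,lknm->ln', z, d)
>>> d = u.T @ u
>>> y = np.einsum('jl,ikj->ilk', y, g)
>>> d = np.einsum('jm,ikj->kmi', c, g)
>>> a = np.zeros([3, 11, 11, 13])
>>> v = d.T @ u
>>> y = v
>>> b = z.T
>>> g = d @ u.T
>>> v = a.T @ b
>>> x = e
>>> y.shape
(31, 17, 31)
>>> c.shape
(3, 17)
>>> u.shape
(11, 31)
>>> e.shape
(3, 3)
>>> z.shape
(3, 3)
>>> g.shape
(11, 17, 11)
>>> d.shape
(11, 17, 31)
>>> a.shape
(3, 11, 11, 13)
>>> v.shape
(13, 11, 11, 3)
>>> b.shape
(3, 3)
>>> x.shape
(3, 3)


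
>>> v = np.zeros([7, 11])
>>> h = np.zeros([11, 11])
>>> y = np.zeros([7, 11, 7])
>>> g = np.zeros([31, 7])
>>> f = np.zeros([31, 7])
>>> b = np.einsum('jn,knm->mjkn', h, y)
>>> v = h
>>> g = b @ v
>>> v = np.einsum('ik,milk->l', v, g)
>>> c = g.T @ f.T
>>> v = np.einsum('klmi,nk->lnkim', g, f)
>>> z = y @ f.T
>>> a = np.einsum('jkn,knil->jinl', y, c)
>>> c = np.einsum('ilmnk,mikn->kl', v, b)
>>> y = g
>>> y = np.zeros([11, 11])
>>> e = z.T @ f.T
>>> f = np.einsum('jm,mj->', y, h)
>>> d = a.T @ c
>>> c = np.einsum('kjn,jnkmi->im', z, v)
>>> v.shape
(11, 31, 7, 11, 7)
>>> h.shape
(11, 11)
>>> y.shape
(11, 11)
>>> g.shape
(7, 11, 7, 11)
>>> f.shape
()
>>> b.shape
(7, 11, 7, 11)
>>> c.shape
(7, 11)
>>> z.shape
(7, 11, 31)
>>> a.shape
(7, 11, 7, 31)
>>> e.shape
(31, 11, 31)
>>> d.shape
(31, 7, 11, 31)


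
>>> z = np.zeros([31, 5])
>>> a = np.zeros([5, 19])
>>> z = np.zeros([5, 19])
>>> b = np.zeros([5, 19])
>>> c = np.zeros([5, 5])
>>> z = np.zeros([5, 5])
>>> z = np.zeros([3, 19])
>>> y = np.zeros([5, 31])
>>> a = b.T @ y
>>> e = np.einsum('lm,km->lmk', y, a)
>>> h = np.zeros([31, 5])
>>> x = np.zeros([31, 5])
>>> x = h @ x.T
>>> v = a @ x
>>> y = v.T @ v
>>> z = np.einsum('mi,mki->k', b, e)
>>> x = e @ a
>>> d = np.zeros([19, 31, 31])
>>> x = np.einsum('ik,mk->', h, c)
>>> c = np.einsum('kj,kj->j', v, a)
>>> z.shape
(31,)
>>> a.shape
(19, 31)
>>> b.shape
(5, 19)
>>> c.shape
(31,)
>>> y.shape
(31, 31)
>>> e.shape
(5, 31, 19)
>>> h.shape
(31, 5)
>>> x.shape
()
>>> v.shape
(19, 31)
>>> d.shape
(19, 31, 31)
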